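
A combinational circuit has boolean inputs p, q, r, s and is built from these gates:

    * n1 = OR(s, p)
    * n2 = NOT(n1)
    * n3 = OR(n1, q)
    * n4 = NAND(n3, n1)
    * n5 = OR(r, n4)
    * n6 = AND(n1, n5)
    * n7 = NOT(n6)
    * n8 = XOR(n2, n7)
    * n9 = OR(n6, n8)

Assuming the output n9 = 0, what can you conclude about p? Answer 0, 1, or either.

0

n9 = OR(n6, n8) must be 0, so both n6 = 0 and n8 = 0.
Every assignment with n9 = 0 has p = 0; there are 4 such assignment(s).
  p=0, q=0, r=0, s=0
  p=0, q=0, r=1, s=0
  p=0, q=1, r=0, s=0
  p=0, q=1, r=1, s=0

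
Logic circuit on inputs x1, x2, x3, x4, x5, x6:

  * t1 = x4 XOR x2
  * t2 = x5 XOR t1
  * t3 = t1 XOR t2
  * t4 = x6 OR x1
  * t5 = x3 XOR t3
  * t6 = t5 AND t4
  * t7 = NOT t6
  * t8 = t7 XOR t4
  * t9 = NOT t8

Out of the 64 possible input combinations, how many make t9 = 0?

t9 = NOT t8 must be 0, so t8 = 1.
t8 = t7 XOR t4 must be 1, so t7 and t4 differ.
Enumerating the 64 input combinations, 40 give t9 = 0 and 24 give t9 = 1.

40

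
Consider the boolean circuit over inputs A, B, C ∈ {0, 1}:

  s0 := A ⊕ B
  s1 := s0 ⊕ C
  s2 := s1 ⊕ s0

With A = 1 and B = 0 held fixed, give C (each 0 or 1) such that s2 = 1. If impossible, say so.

s2 = s1 ⊕ s0 must be 1, so s1 and s0 differ.
Check with A = 1 and B = 0 and C=1:
s0 = A ⊕ B = 1 ⊕ 0 = 1
s1 = s0 ⊕ C = 1 ⊕ 1 = 0
s2 = s1 ⊕ s0 = 0 ⊕ 1 = 1
So s2 = 1.

C=1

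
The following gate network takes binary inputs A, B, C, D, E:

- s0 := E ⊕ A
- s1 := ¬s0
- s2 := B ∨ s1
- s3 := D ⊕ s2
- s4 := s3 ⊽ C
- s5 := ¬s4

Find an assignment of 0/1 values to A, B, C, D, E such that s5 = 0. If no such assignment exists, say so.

s5 = ¬s4 must be 0, so s4 = 1.
Check with A=0 B=0 C=0 D=1 E=0:
s0 = E ⊕ A = 0 ⊕ 0 = 0
s1 = ¬s0 = ¬0 = 1
s2 = B ∨ s1 = 0 ∨ 1 = 1
s3 = D ⊕ s2 = 1 ⊕ 1 = 0
s4 = s3 ⊽ C = 0 ⊽ 0 = 1
s5 = ¬s4 = ¬1 = 0
So s5 = 0 as required.

A=0 B=0 C=0 D=1 E=0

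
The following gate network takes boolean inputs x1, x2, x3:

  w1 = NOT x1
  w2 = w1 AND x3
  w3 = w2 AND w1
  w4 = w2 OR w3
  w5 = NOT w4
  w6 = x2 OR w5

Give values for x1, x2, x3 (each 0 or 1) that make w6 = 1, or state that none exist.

w6 = x2 OR w5 must be 1, so at least one of x2, w5 is 1.
Check with x1=1 x2=0 x3=1:
w1 = NOT x1 = NOT 1 = 0
w2 = w1 AND x3 = 0 AND 1 = 0
w3 = w2 AND w1 = 0 AND 0 = 0
w4 = w2 OR w3 = 0 OR 0 = 0
w5 = NOT w4 = NOT 0 = 1
w6 = x2 OR w5 = 0 OR 1 = 1
So w6 = 1 as required.

x1=1 x2=0 x3=1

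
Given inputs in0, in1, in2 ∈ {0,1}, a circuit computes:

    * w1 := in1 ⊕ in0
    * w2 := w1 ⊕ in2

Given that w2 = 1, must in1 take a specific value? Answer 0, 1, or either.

either

Both values of in1 occur among assignments with w2 = 1:
  in1=0: in0=0, in1=0, in2=1
  in1=1: in0=0, in1=1, in2=0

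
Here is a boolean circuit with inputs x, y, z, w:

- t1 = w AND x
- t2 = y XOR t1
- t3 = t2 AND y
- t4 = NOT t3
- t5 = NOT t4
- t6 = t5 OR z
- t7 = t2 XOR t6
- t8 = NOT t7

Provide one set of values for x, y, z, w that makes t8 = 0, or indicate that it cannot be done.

x=0, y=0, z=1, w=0

t8 = NOT t7 must be 0, so t7 = 1.
Check with x=0, y=0, z=1, w=0:
t1 = w AND x = 0 AND 0 = 0
t2 = y XOR t1 = 0 XOR 0 = 0
t3 = t2 AND y = 0 AND 0 = 0
t4 = NOT t3 = NOT 0 = 1
t5 = NOT t4 = NOT 1 = 0
t6 = t5 OR z = 0 OR 1 = 1
t7 = t2 XOR t6 = 0 XOR 1 = 1
t8 = NOT t7 = NOT 1 = 0
So t8 = 0 as required.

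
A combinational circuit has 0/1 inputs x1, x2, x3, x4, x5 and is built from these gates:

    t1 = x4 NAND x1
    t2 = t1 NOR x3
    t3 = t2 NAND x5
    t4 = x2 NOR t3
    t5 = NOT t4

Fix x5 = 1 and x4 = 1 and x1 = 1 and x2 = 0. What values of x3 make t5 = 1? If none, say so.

t5 = NOT t4 must be 1, so t4 = 0.
t4 = x2 NOR t3 must be 0, so at least one of x2, t3 is 1.
Check with x5 = 1 and x4 = 1 and x1 = 1 and x2 = 0 and x3=1:
t1 = x4 NAND x1 = 1 NAND 1 = 0
t2 = t1 NOR x3 = 0 NOR 1 = 0
t3 = t2 NAND x5 = 0 NAND 1 = 1
t4 = x2 NOR t3 = 0 NOR 1 = 0
t5 = NOT t4 = NOT 0 = 1
So t5 = 1.

x3=1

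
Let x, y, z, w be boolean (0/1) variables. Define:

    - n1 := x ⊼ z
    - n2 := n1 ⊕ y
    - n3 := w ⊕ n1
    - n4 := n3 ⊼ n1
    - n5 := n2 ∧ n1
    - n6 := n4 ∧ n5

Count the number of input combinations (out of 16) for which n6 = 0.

13

n6 = n4 ∧ n5 must be 0, so at least one of n4, n5 is 0.
Enumerating the 16 input combinations, 13 give n6 = 0 and 3 give n6 = 1.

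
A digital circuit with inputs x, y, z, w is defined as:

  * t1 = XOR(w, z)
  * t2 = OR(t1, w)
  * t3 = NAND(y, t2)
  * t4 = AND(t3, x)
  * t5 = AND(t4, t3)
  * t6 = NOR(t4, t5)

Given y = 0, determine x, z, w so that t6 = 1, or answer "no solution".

t6 = NOR(t4, t5) must be 1, so both t4 = 0 and t5 = 0.
t4 = AND(t3, x) must be 0, so at least one of t3, x is 0.
Check with y = 0 and x=0, z=1, w=0:
t1 = XOR(w, z) = XOR(0, 1) = 1
t2 = OR(t1, w) = OR(1, 0) = 1
t3 = NAND(y, t2) = NAND(0, 1) = 1
t4 = AND(t3, x) = AND(1, 0) = 0
t5 = AND(t4, t3) = AND(0, 1) = 0
t6 = NOR(t4, t5) = NOR(0, 0) = 1
So t6 = 1.

x=0, z=1, w=0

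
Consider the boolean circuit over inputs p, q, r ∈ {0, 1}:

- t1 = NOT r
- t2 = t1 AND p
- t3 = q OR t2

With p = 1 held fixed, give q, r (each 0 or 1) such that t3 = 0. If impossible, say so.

q=0, r=1

t3 = q OR t2 must be 0, so both q = 0 and t2 = 0.
t2 = t1 AND p must be 0, so at least one of t1, p is 0.
Check with p = 1 and q=0, r=1:
t1 = NOT r = NOT 1 = 0
t2 = t1 AND p = 0 AND 1 = 0
t3 = q OR t2 = 0 OR 0 = 0
So t3 = 0.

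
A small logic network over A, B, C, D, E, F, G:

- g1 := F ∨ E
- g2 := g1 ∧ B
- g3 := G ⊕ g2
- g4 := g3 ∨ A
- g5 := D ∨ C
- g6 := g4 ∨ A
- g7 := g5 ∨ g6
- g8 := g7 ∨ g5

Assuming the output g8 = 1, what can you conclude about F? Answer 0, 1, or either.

Both values of F occur among assignments with g8 = 1:
  F=0: A=0, B=0, C=0, D=0, E=0, F=0, G=1
  F=1: A=0, B=0, C=0, D=0, E=0, F=1, G=1

either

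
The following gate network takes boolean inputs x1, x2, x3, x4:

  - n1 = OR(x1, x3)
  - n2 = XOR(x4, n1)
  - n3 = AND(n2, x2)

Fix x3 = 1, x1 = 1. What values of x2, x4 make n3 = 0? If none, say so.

Check with x3 = 1, x1 = 1 and x2=1, x4=1:
n1 = OR(x1, x3) = OR(1, 1) = 1
n2 = XOR(x4, n1) = XOR(1, 1) = 0
n3 = AND(n2, x2) = AND(0, 1) = 0
So n3 = 0.

x2=1 x4=1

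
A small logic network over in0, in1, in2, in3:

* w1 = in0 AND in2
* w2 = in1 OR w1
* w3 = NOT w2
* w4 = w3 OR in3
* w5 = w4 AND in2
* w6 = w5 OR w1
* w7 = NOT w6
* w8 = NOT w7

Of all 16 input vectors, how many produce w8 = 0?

w8 = NOT w7 must be 0, so w7 = 1.
w7 = NOT w6 must be 1, so w6 = 0.
Enumerating the 16 input combinations, 9 give w8 = 0 and 7 give w8 = 1.

9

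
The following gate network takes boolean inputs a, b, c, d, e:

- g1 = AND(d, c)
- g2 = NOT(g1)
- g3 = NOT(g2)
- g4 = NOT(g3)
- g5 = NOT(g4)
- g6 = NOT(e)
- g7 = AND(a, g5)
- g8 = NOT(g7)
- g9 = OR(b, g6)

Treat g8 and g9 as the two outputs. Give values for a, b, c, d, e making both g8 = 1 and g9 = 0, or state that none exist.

a=1, b=0, c=0, d=1, e=1

Check with a=1, b=0, c=0, d=1, e=1:
g1 = AND(d, c) = AND(1, 0) = 0
g2 = NOT(g1) = NOT 0 = 1
g3 = NOT(g2) = NOT 1 = 0
g4 = NOT(g3) = NOT 0 = 1
g5 = NOT(g4) = NOT 1 = 0
g6 = NOT(e) = NOT 1 = 0
g7 = AND(a, g5) = AND(1, 0) = 0
g8 = NOT(g7) = NOT 0 = 1
g9 = OR(b, g6) = OR(0, 0) = 0
So g8 = 1 and g9 = 0.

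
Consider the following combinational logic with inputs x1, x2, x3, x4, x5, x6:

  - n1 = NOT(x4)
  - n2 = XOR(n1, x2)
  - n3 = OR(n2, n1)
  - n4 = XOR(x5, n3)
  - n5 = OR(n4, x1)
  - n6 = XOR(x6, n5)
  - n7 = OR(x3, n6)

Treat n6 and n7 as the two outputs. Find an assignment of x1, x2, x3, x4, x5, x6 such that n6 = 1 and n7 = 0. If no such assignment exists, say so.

Across all 64 input combinations, none give both n6 = 1 and n7 = 0.

no solution exists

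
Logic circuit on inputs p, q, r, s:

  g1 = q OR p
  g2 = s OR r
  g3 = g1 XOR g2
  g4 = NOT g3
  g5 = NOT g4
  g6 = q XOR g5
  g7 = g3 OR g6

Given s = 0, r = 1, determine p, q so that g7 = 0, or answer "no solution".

p=1 q=0

Check with s = 0, r = 1 and p=1, q=0:
g1 = q OR p = 0 OR 1 = 1
g2 = s OR r = 0 OR 1 = 1
g3 = g1 XOR g2 = 1 XOR 1 = 0
g4 = NOT g3 = NOT 0 = 1
g5 = NOT g4 = NOT 1 = 0
g6 = q XOR g5 = 0 XOR 0 = 0
g7 = g3 OR g6 = 0 OR 0 = 0
So g7 = 0.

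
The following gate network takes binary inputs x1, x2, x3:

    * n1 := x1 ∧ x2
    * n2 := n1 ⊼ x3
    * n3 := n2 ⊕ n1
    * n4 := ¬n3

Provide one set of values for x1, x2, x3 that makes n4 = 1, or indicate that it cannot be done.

n4 = ¬n3 must be 1, so n3 = 0.
Check with x1=1 x2=1 x3=0:
n1 = x1 ∧ x2 = 1 ∧ 1 = 1
n2 = n1 ⊼ x3 = 1 ⊼ 0 = 1
n3 = n2 ⊕ n1 = 1 ⊕ 1 = 0
n4 = ¬n3 = ¬0 = 1
So n4 = 1 as required.

x1=1 x2=1 x3=0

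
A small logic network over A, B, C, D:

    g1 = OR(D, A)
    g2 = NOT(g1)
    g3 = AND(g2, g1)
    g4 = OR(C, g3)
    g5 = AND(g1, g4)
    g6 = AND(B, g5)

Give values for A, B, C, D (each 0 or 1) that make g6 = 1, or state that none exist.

Check with A=0 B=1 C=1 D=1:
g1 = OR(D, A) = OR(1, 0) = 1
g2 = NOT(g1) = NOT 1 = 0
g3 = AND(g2, g1) = AND(0, 1) = 0
g4 = OR(C, g3) = OR(1, 0) = 1
g5 = AND(g1, g4) = AND(1, 1) = 1
g6 = AND(B, g5) = AND(1, 1) = 1
So g6 = 1 as required.

A=0 B=1 C=1 D=1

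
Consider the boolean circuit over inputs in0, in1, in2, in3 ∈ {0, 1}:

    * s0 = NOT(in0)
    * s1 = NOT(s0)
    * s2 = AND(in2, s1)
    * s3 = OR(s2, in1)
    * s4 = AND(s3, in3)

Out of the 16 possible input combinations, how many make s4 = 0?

s4 = AND(s3, in3) must be 0, so at least one of s3, in3 is 0.
Enumerating the 16 input combinations, 11 give s4 = 0 and 5 give s4 = 1.

11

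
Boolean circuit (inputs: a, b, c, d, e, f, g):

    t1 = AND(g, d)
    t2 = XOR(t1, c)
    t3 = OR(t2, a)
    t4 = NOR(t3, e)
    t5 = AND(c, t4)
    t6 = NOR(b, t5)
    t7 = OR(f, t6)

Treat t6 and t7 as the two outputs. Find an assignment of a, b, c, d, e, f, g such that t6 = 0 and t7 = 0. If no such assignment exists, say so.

a=0, b=1, c=1, d=1, e=1, f=0, g=0

Check with a=0, b=1, c=1, d=1, e=1, f=0, g=0:
t1 = AND(g, d) = AND(0, 1) = 0
t2 = XOR(t1, c) = XOR(0, 1) = 1
t3 = OR(t2, a) = OR(1, 0) = 1
t4 = NOR(t3, e) = NOR(1, 1) = 0
t5 = AND(c, t4) = AND(1, 0) = 0
t6 = NOR(b, t5) = NOR(1, 0) = 0
t7 = OR(f, t6) = OR(0, 0) = 0
So t6 = 0 and t7 = 0.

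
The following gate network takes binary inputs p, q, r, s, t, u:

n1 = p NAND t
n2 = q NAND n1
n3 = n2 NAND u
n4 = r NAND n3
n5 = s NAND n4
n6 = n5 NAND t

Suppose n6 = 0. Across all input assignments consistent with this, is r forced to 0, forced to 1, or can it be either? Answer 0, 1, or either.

Both values of r occur among assignments with n6 = 0:
  r=0: p=0, q=0, r=0, s=0, t=1, u=0
  r=1: p=0, q=0, r=1, s=0, t=1, u=0

either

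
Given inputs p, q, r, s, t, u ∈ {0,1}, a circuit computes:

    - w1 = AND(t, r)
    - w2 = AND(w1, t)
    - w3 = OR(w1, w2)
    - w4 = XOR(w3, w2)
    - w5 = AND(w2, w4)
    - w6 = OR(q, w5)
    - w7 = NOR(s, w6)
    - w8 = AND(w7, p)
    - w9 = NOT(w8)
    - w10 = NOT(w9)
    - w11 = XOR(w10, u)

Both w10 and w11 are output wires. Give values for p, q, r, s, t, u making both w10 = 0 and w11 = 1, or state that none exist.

Check with p=0, q=0, r=0, s=0, t=1, u=1:
w1 = AND(t, r) = AND(1, 0) = 0
w2 = AND(w1, t) = AND(0, 1) = 0
w3 = OR(w1, w2) = OR(0, 0) = 0
w4 = XOR(w3, w2) = XOR(0, 0) = 0
w5 = AND(w2, w4) = AND(0, 0) = 0
w6 = OR(q, w5) = OR(0, 0) = 0
w7 = NOR(s, w6) = NOR(0, 0) = 1
w8 = AND(w7, p) = AND(1, 0) = 0
w9 = NOT(w8) = NOT 0 = 1
w10 = NOT(w9) = NOT 1 = 0
w11 = XOR(w10, u) = XOR(0, 1) = 1
So w10 = 0 and w11 = 1.

p=0, q=0, r=0, s=0, t=1, u=1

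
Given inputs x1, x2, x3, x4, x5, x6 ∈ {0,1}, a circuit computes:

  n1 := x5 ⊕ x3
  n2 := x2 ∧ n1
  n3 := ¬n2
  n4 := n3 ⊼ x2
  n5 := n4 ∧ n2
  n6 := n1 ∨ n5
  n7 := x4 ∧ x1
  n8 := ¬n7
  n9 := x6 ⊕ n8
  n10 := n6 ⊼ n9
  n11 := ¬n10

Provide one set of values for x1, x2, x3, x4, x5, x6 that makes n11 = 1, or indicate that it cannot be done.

n11 = ¬n10 must be 1, so n10 = 0.
n10 = n6 ⊼ n9 must be 0, so both n6 = 1 and n9 = 1.
n6 = n1 ∨ n5 must be 1, so at least one of n1, n5 is 1.
Check with x1=1, x2=1, x3=1, x4=0, x5=0, x6=0:
n1 = x5 ⊕ x3 = 0 ⊕ 1 = 1
n2 = x2 ∧ n1 = 1 ∧ 1 = 1
n3 = ¬n2 = ¬1 = 0
n4 = n3 ⊼ x2 = 0 ⊼ 1 = 1
n5 = n4 ∧ n2 = 1 ∧ 1 = 1
n6 = n1 ∨ n5 = 1 ∨ 1 = 1
n7 = x4 ∧ x1 = 0 ∧ 1 = 0
n8 = ¬n7 = ¬0 = 1
n9 = x6 ⊕ n8 = 0 ⊕ 1 = 1
n10 = n6 ⊼ n9 = 1 ⊼ 1 = 0
n11 = ¬n10 = ¬0 = 1
So n11 = 1 as required.

x1=1, x2=1, x3=1, x4=0, x5=0, x6=0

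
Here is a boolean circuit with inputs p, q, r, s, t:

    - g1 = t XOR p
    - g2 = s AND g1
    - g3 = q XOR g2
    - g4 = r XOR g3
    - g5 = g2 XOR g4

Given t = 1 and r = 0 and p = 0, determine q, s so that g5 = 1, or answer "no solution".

Check with t = 1 and r = 0 and p = 0 and q=1, s=1:
g1 = t XOR p = 1 XOR 0 = 1
g2 = s AND g1 = 1 AND 1 = 1
g3 = q XOR g2 = 1 XOR 1 = 0
g4 = r XOR g3 = 0 XOR 0 = 0
g5 = g2 XOR g4 = 1 XOR 0 = 1
So g5 = 1.

q=1, s=1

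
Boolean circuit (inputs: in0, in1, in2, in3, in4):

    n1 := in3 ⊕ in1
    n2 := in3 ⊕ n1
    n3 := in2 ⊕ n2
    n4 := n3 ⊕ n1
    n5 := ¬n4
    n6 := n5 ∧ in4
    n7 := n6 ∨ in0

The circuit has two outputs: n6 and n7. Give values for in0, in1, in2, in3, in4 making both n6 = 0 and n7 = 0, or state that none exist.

Check with in0=0 in1=1 in2=0 in3=0 in4=0:
n1 = in3 ⊕ in1 = 0 ⊕ 1 = 1
n2 = in3 ⊕ n1 = 0 ⊕ 1 = 1
n3 = in2 ⊕ n2 = 0 ⊕ 1 = 1
n4 = n3 ⊕ n1 = 1 ⊕ 1 = 0
n5 = ¬n4 = ¬0 = 1
n6 = n5 ∧ in4 = 1 ∧ 0 = 0
n7 = n6 ∨ in0 = 0 ∨ 0 = 0
So n6 = 0 and n7 = 0.

in0=0 in1=1 in2=0 in3=0 in4=0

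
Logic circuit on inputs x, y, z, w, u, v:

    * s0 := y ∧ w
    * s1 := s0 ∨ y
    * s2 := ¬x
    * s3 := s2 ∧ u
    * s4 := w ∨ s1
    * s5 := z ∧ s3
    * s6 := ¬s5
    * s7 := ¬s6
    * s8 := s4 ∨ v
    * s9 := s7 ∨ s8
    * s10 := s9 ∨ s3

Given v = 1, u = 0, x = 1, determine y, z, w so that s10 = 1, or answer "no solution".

s10 = s9 ∨ s3 must be 1, so at least one of s9, s3 is 1.
Check with v = 1, u = 0, x = 1 and y=1, z=1, w=1:
s0 = y ∧ w = 1 ∧ 1 = 1
s1 = s0 ∨ y = 1 ∨ 1 = 1
s2 = ¬x = ¬1 = 0
s3 = s2 ∧ u = 0 ∧ 0 = 0
s4 = w ∨ s1 = 1 ∨ 1 = 1
s5 = z ∧ s3 = 1 ∧ 0 = 0
s6 = ¬s5 = ¬0 = 1
s7 = ¬s6 = ¬1 = 0
s8 = s4 ∨ v = 1 ∨ 1 = 1
s9 = s7 ∨ s8 = 0 ∨ 1 = 1
s10 = s9 ∨ s3 = 1 ∨ 0 = 1
So s10 = 1.

y=1, z=1, w=1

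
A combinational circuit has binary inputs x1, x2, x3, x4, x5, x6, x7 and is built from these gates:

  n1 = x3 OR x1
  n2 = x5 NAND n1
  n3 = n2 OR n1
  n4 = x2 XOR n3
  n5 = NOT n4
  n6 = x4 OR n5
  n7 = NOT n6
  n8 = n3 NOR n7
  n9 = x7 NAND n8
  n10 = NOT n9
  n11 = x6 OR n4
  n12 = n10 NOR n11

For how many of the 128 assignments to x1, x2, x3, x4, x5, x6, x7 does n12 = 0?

n12 = n10 NOR n11 must be 0, so at least one of n10, n11 is 1.
Enumerating the 128 input combinations, 96 give n12 = 0 and 32 give n12 = 1.

96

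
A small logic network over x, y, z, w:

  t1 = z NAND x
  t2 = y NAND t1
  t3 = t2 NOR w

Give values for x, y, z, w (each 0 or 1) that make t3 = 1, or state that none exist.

x=0 y=1 z=0 w=0

t3 = t2 NOR w must be 1, so both t2 = 0 and w = 0.
t2 = y NAND t1 must be 0, so both y = 1 and t1 = 1.
Check with x=0 y=1 z=0 w=0:
t1 = z NAND x = 0 NAND 0 = 1
t2 = y NAND t1 = 1 NAND 1 = 0
t3 = t2 NOR w = 0 NOR 0 = 1
So t3 = 1 as required.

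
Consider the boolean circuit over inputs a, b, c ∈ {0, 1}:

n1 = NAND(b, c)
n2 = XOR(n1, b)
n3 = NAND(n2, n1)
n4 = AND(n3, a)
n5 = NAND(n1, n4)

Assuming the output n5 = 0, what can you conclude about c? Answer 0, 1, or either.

n5 = NAND(n1, n4) must be 0, so both n1 = 1 and n4 = 1.
n1 = NAND(b, c) must be 1, so at least one of b, c is 0.
Every assignment with n5 = 0 has c = 0; there are 1 such assignment(s).
  a=1, b=1, c=0

0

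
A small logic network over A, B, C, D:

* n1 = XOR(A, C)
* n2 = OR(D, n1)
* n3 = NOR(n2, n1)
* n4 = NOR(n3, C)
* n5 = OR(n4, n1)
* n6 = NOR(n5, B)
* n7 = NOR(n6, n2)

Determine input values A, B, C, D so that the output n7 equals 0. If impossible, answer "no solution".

A=1, B=1, C=0, D=0

n7 = NOR(n6, n2) must be 0, so at least one of n6, n2 is 1.
Check with A=1, B=1, C=0, D=0:
n1 = XOR(A, C) = XOR(1, 0) = 1
n2 = OR(D, n1) = OR(0, 1) = 1
n3 = NOR(n2, n1) = NOR(1, 1) = 0
n4 = NOR(n3, C) = NOR(0, 0) = 1
n5 = OR(n4, n1) = OR(1, 1) = 1
n6 = NOR(n5, B) = NOR(1, 1) = 0
n7 = NOR(n6, n2) = NOR(0, 1) = 0
So n7 = 0 as required.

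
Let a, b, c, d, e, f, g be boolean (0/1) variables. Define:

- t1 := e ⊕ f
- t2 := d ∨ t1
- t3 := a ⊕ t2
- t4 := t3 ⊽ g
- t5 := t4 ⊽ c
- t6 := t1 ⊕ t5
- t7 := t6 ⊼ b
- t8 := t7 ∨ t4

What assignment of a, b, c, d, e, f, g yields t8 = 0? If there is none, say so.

t8 = t7 ∨ t4 must be 0, so both t7 = 0 and t4 = 0.
t7 = t6 ⊼ b must be 0, so both t6 = 1 and b = 1.
Check with a=0, b=1, c=1, d=1, e=1, f=0, g=1:
t1 = e ⊕ f = 1 ⊕ 0 = 1
t2 = d ∨ t1 = 1 ∨ 1 = 1
t3 = a ⊕ t2 = 0 ⊕ 1 = 1
t4 = t3 ⊽ g = 1 ⊽ 1 = 0
t5 = t4 ⊽ c = 0 ⊽ 1 = 0
t6 = t1 ⊕ t5 = 1 ⊕ 0 = 1
t7 = t6 ⊼ b = 1 ⊼ 1 = 0
t8 = t7 ∨ t4 = 0 ∨ 0 = 0
So t8 = 0 as required.

a=0, b=1, c=1, d=1, e=1, f=0, g=1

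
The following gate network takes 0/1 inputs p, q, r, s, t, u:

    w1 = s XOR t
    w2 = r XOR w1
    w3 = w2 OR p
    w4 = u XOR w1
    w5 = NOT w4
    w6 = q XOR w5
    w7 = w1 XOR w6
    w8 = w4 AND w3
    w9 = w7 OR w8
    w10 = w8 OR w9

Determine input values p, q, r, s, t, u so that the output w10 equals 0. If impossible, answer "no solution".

p=1, q=0, r=0, s=1, t=0, u=1

Check with p=1, q=0, r=0, s=1, t=0, u=1:
w1 = s XOR t = 1 XOR 0 = 1
w2 = r XOR w1 = 0 XOR 1 = 1
w3 = w2 OR p = 1 OR 1 = 1
w4 = u XOR w1 = 1 XOR 1 = 0
w5 = NOT w4 = NOT 0 = 1
w6 = q XOR w5 = 0 XOR 1 = 1
w7 = w1 XOR w6 = 1 XOR 1 = 0
w8 = w4 AND w3 = 0 AND 1 = 0
w9 = w7 OR w8 = 0 OR 0 = 0
w10 = w8 OR w9 = 0 OR 0 = 0
So w10 = 0 as required.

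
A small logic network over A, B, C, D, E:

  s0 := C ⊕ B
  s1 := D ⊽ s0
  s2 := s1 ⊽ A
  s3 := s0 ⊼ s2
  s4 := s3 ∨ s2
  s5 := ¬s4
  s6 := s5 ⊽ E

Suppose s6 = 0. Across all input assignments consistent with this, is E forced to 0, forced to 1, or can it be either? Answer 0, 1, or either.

s6 = s5 ⊽ E must be 0, so at least one of s5, E is 1.
Every assignment with s6 = 0 has E = 1; there are 16 such assignment(s).

1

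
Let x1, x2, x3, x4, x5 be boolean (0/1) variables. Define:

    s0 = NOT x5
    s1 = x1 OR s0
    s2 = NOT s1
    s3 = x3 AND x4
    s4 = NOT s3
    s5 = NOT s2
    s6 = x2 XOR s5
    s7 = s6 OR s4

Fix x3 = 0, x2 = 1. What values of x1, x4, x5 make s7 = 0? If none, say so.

no solution exists

With x3 = 0, x2 = 1 fixed, none of the 8 settings of x1, x4, x5 give s7 = 0.
For example, with x1=0, x4=0, x5=0:
s0 = NOT x5 = NOT 0 = 1
s1 = x1 OR s0 = 0 OR 1 = 1
s2 = NOT s1 = NOT 1 = 0
s3 = x3 AND x4 = 0 AND 0 = 0
s4 = NOT s3 = NOT 0 = 1
s5 = NOT s2 = NOT 0 = 1
s6 = x2 XOR s5 = 1 XOR 1 = 0
s7 = s6 OR s4 = 0 OR 1 = 1
giving s7 = 1 ≠ 0.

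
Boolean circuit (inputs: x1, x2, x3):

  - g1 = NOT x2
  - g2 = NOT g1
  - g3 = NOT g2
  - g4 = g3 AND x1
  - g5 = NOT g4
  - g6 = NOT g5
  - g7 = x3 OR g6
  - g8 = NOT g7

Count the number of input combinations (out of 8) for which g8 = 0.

g8 = NOT g7 must be 0, so g7 = 1.
g7 = x3 OR g6 must be 1, so at least one of x3, g6 is 1.
Enumerating the 8 input combinations, 5 give g8 = 0 and 3 give g8 = 1.

5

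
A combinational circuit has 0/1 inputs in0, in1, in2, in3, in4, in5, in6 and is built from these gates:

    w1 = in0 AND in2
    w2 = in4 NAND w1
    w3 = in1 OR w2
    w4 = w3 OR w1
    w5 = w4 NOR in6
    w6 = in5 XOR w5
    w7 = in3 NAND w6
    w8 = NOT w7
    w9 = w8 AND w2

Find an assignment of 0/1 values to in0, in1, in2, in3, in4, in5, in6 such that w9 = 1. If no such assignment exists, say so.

in0=0, in1=1, in2=0, in3=1, in4=1, in5=1, in6=0

w9 = w8 AND w2 must be 1, so both w8 = 1 and w2 = 1.
Check with in0=0, in1=1, in2=0, in3=1, in4=1, in5=1, in6=0:
w1 = in0 AND in2 = 0 AND 0 = 0
w2 = in4 NAND w1 = 1 NAND 0 = 1
w3 = in1 OR w2 = 1 OR 1 = 1
w4 = w3 OR w1 = 1 OR 0 = 1
w5 = w4 NOR in6 = 1 NOR 0 = 0
w6 = in5 XOR w5 = 1 XOR 0 = 1
w7 = in3 NAND w6 = 1 NAND 1 = 0
w8 = NOT w7 = NOT 0 = 1
w9 = w8 AND w2 = 1 AND 1 = 1
So w9 = 1 as required.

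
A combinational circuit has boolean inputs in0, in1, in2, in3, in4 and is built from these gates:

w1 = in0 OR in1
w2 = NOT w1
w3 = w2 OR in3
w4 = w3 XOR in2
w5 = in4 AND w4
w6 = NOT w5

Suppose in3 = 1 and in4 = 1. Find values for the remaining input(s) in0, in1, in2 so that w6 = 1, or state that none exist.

w6 = NOT w5 must be 1, so w5 = 0.
w5 = in4 AND w4 must be 0, so at least one of in4, w4 is 0.
Check with in3 = 1 and in4 = 1 and in0=0, in1=1, in2=1:
w1 = in0 OR in1 = 0 OR 1 = 1
w2 = NOT w1 = NOT 1 = 0
w3 = w2 OR in3 = 0 OR 1 = 1
w4 = w3 XOR in2 = 1 XOR 1 = 0
w5 = in4 AND w4 = 1 AND 0 = 0
w6 = NOT w5 = NOT 0 = 1
So w6 = 1.

in0=0, in1=1, in2=1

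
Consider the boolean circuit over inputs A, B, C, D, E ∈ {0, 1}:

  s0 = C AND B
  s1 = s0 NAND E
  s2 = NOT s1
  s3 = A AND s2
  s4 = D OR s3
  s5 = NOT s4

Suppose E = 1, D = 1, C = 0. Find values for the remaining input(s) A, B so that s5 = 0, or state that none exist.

A=0, B=1

s5 = NOT s4 must be 0, so s4 = 1.
s4 = D OR s3 must be 1, so at least one of D, s3 is 1.
Check with E = 1, D = 1, C = 0 and A=0, B=1:
s0 = C AND B = 0 AND 1 = 0
s1 = s0 NAND E = 0 NAND 1 = 1
s2 = NOT s1 = NOT 1 = 0
s3 = A AND s2 = 0 AND 0 = 0
s4 = D OR s3 = 1 OR 0 = 1
s5 = NOT s4 = NOT 1 = 0
So s5 = 0.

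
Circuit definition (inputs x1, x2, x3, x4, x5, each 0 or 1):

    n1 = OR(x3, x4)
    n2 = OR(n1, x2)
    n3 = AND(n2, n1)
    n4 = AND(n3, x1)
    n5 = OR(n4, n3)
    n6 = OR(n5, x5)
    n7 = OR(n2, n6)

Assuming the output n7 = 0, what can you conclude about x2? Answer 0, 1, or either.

n7 = OR(n2, n6) must be 0, so both n2 = 0 and n6 = 0.
n2 = OR(n1, x2) must be 0, so both n1 = 0 and x2 = 0.
n6 = OR(n5, x5) must be 0, so both n5 = 0 and x5 = 0.
Every assignment with n7 = 0 has x2 = 0; there are 2 such assignment(s).
  x1=0, x2=0, x3=0, x4=0, x5=0
  x1=1, x2=0, x3=0, x4=0, x5=0

0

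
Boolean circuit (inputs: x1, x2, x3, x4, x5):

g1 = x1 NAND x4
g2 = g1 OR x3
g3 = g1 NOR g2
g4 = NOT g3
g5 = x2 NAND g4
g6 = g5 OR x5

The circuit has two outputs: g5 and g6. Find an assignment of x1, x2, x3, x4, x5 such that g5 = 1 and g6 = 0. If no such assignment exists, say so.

Across all 32 input combinations, none give both g5 = 1 and g6 = 0.

no solution exists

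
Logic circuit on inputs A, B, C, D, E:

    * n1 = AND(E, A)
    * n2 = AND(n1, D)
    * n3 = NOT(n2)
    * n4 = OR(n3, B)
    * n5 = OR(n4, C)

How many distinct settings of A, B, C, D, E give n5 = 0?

1

n5 = OR(n4, C) must be 0, so both n4 = 0 and C = 0.
Satisfying assignments:
  A=1, B=0, C=0, D=1, E=1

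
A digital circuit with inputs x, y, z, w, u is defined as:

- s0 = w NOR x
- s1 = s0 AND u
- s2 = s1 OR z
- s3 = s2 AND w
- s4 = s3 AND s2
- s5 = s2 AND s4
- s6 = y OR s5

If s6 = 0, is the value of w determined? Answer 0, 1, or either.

either

Both values of w occur among assignments with s6 = 0:
  w=0: x=0, y=0, z=0, w=0, u=0
  w=1: x=0, y=0, z=0, w=1, u=0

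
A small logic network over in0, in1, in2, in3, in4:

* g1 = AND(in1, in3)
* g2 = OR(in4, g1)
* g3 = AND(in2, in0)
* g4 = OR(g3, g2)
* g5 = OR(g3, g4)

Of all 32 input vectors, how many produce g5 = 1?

23

g5 = OR(g3, g4) must be 1, so at least one of g3, g4 is 1.
Enumerating the 32 input combinations, 23 give g5 = 1 and 9 give g5 = 0.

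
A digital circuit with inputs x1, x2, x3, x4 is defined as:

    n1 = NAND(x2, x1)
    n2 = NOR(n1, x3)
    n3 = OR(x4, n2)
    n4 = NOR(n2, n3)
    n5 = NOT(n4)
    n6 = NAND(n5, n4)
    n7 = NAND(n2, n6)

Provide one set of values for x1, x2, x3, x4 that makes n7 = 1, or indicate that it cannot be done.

x1=0, x2=1, x3=1, x4=1

Check with x1=0, x2=1, x3=1, x4=1:
n1 = NAND(x2, x1) = NAND(1, 0) = 1
n2 = NOR(n1, x3) = NOR(1, 1) = 0
n3 = OR(x4, n2) = OR(1, 0) = 1
n4 = NOR(n2, n3) = NOR(0, 1) = 0
n5 = NOT(n4) = NOT 0 = 1
n6 = NAND(n5, n4) = NAND(1, 0) = 1
n7 = NAND(n2, n6) = NAND(0, 1) = 1
So n7 = 1 as required.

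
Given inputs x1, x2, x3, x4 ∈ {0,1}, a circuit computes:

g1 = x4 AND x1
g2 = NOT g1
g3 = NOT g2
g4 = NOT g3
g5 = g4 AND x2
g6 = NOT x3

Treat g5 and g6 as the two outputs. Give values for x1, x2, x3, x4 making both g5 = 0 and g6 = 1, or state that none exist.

Check with x1=1 x2=0 x3=0 x4=0:
g1 = x4 AND x1 = 0 AND 1 = 0
g2 = NOT g1 = NOT 0 = 1
g3 = NOT g2 = NOT 1 = 0
g4 = NOT g3 = NOT 0 = 1
g5 = g4 AND x2 = 1 AND 0 = 0
g6 = NOT x3 = NOT 0 = 1
So g5 = 0 and g6 = 1.

x1=1 x2=0 x3=0 x4=0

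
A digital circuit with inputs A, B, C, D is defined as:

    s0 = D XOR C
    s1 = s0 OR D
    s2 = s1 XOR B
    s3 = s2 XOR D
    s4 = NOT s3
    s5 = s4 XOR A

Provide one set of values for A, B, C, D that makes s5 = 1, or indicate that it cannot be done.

A=0, B=0, C=0, D=1

Check with A=0, B=0, C=0, D=1:
s0 = D XOR C = 1 XOR 0 = 1
s1 = s0 OR D = 1 OR 1 = 1
s2 = s1 XOR B = 1 XOR 0 = 1
s3 = s2 XOR D = 1 XOR 1 = 0
s4 = NOT s3 = NOT 0 = 1
s5 = s4 XOR A = 1 XOR 0 = 1
So s5 = 1 as required.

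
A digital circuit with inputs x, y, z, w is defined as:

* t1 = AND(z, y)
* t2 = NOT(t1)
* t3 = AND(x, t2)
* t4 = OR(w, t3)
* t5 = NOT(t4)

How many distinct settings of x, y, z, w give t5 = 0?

11

t5 = NOT(t4) must be 0, so t4 = 1.
t4 = OR(w, t3) must be 1, so at least one of w, t3 is 1.
Enumerating the 16 input combinations, 11 give t5 = 0 and 5 give t5 = 1.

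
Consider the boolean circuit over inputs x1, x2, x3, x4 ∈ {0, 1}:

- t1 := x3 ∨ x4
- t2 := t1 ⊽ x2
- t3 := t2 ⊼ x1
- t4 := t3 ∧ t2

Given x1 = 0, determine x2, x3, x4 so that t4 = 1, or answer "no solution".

t4 = t3 ∧ t2 must be 1, so both t3 = 1 and t2 = 1.
t3 = t2 ⊼ x1 must be 1, so at least one of t2, x1 is 0.
Check with x1 = 0 and x2=0, x3=0, x4=0:
t1 = x3 ∨ x4 = 0 ∨ 0 = 0
t2 = t1 ⊽ x2 = 0 ⊽ 0 = 1
t3 = t2 ⊼ x1 = 1 ⊼ 0 = 1
t4 = t3 ∧ t2 = 1 ∧ 1 = 1
So t4 = 1.

x2=0, x3=0, x4=0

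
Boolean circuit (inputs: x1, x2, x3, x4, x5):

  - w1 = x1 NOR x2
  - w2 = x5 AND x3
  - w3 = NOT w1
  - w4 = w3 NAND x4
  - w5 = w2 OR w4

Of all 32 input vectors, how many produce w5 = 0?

w5 = w2 OR w4 must be 0, so both w2 = 0 and w4 = 0.
w2 = x5 AND x3 must be 0, so at least one of x5, x3 is 0.
Enumerating the 32 input combinations, 9 give w5 = 0 and 23 give w5 = 1.

9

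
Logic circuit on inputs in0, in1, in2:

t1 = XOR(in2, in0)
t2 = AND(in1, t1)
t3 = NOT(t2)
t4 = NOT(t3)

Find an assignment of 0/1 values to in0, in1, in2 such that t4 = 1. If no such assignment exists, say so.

Check with in0=0, in1=1, in2=1:
t1 = XOR(in2, in0) = XOR(1, 0) = 1
t2 = AND(in1, t1) = AND(1, 1) = 1
t3 = NOT(t2) = NOT 1 = 0
t4 = NOT(t3) = NOT 0 = 1
So t4 = 1 as required.

in0=0, in1=1, in2=1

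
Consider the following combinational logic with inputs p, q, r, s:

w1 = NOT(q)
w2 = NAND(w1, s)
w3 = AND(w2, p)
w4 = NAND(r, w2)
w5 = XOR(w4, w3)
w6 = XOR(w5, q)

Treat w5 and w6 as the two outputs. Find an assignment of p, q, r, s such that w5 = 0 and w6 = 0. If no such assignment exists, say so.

Check with p=1 q=0 r=0 s=0:
w1 = NOT(q) = NOT 0 = 1
w2 = NAND(w1, s) = NAND(1, 0) = 1
w3 = AND(w2, p) = AND(1, 1) = 1
w4 = NAND(r, w2) = NAND(0, 1) = 1
w5 = XOR(w4, w3) = XOR(1, 1) = 0
w6 = XOR(w5, q) = XOR(0, 0) = 0
So w5 = 0 and w6 = 0.

p=1 q=0 r=0 s=0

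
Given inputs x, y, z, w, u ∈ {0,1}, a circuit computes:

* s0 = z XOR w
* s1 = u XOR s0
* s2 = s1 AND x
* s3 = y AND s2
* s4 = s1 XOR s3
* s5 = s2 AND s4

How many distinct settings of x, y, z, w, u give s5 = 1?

4

s5 = s2 AND s4 must be 1, so both s2 = 1 and s4 = 1.
s2 = s1 AND x must be 1, so both s1 = 1 and x = 1.
Enumerating the 32 input combinations, 4 give s5 = 1 and 28 give s5 = 0.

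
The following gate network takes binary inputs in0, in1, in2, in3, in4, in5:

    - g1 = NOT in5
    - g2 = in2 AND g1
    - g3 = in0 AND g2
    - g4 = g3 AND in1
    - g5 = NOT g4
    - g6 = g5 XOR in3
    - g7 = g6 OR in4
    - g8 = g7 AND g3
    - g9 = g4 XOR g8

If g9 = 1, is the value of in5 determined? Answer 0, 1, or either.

0

g9 = g4 XOR g8 must be 1, so g4 and g8 differ.
Every assignment with g9 = 1 has in5 = 0; there are 4 such assignment(s).
  in0=1, in1=0, in2=1, in3=0, in4=0, in5=0
  in0=1, in1=0, in2=1, in3=0, in4=1, in5=0
  in0=1, in1=0, in2=1, in3=1, in4=1, in5=0
  in0=1, in1=1, in2=1, in3=0, in4=0, in5=0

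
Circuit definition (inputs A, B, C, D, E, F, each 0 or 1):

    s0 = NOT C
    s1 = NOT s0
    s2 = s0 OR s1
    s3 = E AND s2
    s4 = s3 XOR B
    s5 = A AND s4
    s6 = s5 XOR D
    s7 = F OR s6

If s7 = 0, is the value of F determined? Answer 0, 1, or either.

s7 = F OR s6 must be 0, so both F = 0 and s6 = 0.
s6 = s5 XOR D must be 0, so s5 and D are equal.
Every assignment with s7 = 0 has F = 0; there are 16 such assignment(s).

0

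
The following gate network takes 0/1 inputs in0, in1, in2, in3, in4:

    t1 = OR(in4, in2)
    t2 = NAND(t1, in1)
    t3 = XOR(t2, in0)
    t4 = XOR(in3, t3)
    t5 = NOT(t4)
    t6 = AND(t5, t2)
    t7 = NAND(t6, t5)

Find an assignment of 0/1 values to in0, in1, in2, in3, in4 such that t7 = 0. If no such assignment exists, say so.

t7 = NAND(t6, t5) must be 0, so both t6 = 1 and t5 = 1.
t6 = AND(t5, t2) must be 1, so both t5 = 1 and t2 = 1.
Check with in0=1, in1=1, in2=0, in3=0, in4=0:
t1 = OR(in4, in2) = OR(0, 0) = 0
t2 = NAND(t1, in1) = NAND(0, 1) = 1
t3 = XOR(t2, in0) = XOR(1, 1) = 0
t4 = XOR(in3, t3) = XOR(0, 0) = 0
t5 = NOT(t4) = NOT 0 = 1
t6 = AND(t5, t2) = AND(1, 1) = 1
t7 = NAND(t6, t5) = NAND(1, 1) = 0
So t7 = 0 as required.

in0=1, in1=1, in2=0, in3=0, in4=0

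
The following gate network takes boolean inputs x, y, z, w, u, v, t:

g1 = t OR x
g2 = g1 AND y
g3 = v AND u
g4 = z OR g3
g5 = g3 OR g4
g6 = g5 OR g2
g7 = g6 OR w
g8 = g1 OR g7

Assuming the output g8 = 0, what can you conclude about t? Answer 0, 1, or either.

g8 = g1 OR g7 must be 0, so both g1 = 0 and g7 = 0.
g1 = t OR x must be 0, so both t = 0 and x = 0.
g7 = g6 OR w must be 0, so both g6 = 0 and w = 0.
Every assignment with g8 = 0 has t = 0; there are 6 such assignment(s).

0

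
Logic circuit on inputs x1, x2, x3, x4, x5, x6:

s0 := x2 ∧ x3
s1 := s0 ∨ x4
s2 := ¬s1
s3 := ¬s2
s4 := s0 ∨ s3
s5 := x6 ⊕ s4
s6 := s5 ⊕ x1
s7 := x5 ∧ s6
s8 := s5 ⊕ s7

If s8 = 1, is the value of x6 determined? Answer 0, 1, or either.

Both values of x6 occur among assignments with s8 = 1:
  x6=0: x1=0, x2=0, x3=0, x4=1, x5=0, x6=0
  x6=1: x1=0, x2=0, x3=0, x4=0, x5=0, x6=1

either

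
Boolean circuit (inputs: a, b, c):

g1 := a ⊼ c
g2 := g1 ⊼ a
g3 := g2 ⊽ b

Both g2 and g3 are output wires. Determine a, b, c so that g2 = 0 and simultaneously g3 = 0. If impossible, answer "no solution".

a=1, b=1, c=0

Check with a=1, b=1, c=0:
g1 = a ⊼ c = 1 ⊼ 0 = 1
g2 = g1 ⊼ a = 1 ⊼ 1 = 0
g3 = g2 ⊽ b = 0 ⊽ 1 = 0
So g2 = 0 and g3 = 0.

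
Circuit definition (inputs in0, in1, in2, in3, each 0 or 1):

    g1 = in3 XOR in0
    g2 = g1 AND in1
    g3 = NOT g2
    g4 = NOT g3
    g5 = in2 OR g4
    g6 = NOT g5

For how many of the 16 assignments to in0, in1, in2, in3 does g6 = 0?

10

g6 = NOT g5 must be 0, so g5 = 1.
g5 = in2 OR g4 must be 1, so at least one of in2, g4 is 1.
Enumerating the 16 input combinations, 10 give g6 = 0 and 6 give g6 = 1.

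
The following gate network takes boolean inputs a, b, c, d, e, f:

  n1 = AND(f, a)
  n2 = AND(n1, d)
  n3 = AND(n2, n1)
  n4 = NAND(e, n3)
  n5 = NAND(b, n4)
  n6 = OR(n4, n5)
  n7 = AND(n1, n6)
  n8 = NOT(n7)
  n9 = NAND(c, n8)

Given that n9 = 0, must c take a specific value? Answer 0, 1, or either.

n9 = NAND(c, n8) must be 0, so both c = 1 and n8 = 1.
n8 = NOT(n7) must be 1, so n7 = 0.
Every assignment with n9 = 0 has c = 1; there are 24 such assignment(s).

1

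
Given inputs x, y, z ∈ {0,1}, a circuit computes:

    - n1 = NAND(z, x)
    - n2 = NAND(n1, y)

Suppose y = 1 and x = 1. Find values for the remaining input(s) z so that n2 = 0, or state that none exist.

z=0

Check with y = 1 and x = 1 and z=0:
n1 = NAND(z, x) = NAND(0, 1) = 1
n2 = NAND(n1, y) = NAND(1, 1) = 0
So n2 = 0.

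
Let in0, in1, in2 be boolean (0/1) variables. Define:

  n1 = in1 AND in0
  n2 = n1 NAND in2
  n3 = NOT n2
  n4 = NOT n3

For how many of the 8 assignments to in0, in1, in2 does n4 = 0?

n4 = NOT n3 must be 0, so n3 = 1.
n3 = NOT n2 must be 1, so n2 = 0.
Satisfying assignments:
  in0=1, in1=1, in2=1

1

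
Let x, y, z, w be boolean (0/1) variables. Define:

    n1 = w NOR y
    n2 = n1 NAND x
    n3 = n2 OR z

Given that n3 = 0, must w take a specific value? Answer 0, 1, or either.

n3 = n2 OR z must be 0, so both n2 = 0 and z = 0.
n2 = n1 NAND x must be 0, so both n1 = 1 and x = 1.
Every assignment with n3 = 0 has w = 0; there are 1 such assignment(s).
  x=1, y=0, z=0, w=0

0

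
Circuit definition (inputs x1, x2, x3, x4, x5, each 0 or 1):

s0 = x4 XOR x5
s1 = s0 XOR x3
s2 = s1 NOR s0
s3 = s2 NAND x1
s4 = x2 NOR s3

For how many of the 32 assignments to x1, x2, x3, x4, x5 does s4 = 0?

30

s4 = x2 NOR s3 must be 0, so at least one of x2, s3 is 1.
Enumerating the 32 input combinations, 30 give s4 = 0 and 2 give s4 = 1.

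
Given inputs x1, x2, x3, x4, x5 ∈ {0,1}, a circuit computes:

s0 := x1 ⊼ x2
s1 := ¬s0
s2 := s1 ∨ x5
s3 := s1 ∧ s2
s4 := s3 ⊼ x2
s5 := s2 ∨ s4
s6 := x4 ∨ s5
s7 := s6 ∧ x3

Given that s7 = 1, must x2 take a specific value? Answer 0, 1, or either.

either

Both values of x2 occur among assignments with s7 = 1:
  x2=0: x1=0, x2=0, x3=1, x4=0, x5=0
  x2=1: x1=0, x2=1, x3=1, x4=0, x5=0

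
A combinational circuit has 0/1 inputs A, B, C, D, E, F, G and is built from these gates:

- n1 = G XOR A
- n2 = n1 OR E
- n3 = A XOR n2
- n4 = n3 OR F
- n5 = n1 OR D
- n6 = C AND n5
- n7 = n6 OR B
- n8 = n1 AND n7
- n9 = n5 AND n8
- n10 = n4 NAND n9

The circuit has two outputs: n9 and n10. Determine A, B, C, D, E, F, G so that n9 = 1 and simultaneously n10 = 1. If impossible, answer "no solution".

Check with A=1 B=0 C=1 D=1 E=0 F=0 G=0:
n1 = G XOR A = 0 XOR 1 = 1
n2 = n1 OR E = 1 OR 0 = 1
n3 = A XOR n2 = 1 XOR 1 = 0
n4 = n3 OR F = 0 OR 0 = 0
n5 = n1 OR D = 1 OR 1 = 1
n6 = C AND n5 = 1 AND 1 = 1
n7 = n6 OR B = 1 OR 0 = 1
n8 = n1 AND n7 = 1 AND 1 = 1
n9 = n5 AND n8 = 1 AND 1 = 1
n10 = n4 NAND n9 = 0 NAND 1 = 1
So n9 = 1 and n10 = 1.

A=1 B=0 C=1 D=1 E=0 F=0 G=0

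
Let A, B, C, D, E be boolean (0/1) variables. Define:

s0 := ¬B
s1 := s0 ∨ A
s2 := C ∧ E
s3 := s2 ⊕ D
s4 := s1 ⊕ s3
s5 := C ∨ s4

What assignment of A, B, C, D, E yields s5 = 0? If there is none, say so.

s5 = C ∨ s4 must be 0, so both C = 0 and s4 = 0.
Check with A=1, B=0, C=0, D=1, E=0:
s0 = ¬B = ¬0 = 1
s1 = s0 ∨ A = 1 ∨ 1 = 1
s2 = C ∧ E = 0 ∧ 0 = 0
s3 = s2 ⊕ D = 0 ⊕ 1 = 1
s4 = s1 ⊕ s3 = 1 ⊕ 1 = 0
s5 = C ∨ s4 = 0 ∨ 0 = 0
So s5 = 0 as required.

A=1, B=0, C=0, D=1, E=0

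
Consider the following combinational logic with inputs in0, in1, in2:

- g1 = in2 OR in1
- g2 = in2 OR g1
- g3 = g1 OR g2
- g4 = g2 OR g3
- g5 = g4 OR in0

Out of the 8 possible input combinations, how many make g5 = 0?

1

g5 = g4 OR in0 must be 0, so both g4 = 0 and in0 = 0.
g4 = g2 OR g3 must be 0, so both g2 = 0 and g3 = 0.
Satisfying assignments:
  in0=0, in1=0, in2=0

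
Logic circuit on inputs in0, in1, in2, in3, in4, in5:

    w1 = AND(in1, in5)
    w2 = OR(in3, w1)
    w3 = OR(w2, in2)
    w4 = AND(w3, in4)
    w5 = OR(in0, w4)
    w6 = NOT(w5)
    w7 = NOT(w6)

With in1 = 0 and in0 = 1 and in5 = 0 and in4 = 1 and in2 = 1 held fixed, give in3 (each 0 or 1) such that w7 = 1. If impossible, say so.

Check with in1 = 0 and in0 = 1 and in5 = 0 and in4 = 1 and in2 = 1 and in3=0:
w1 = AND(in1, in5) = AND(0, 0) = 0
w2 = OR(in3, w1) = OR(0, 0) = 0
w3 = OR(w2, in2) = OR(0, 1) = 1
w4 = AND(w3, in4) = AND(1, 1) = 1
w5 = OR(in0, w4) = OR(1, 1) = 1
w6 = NOT(w5) = NOT 1 = 0
w7 = NOT(w6) = NOT 0 = 1
So w7 = 1.

in3=0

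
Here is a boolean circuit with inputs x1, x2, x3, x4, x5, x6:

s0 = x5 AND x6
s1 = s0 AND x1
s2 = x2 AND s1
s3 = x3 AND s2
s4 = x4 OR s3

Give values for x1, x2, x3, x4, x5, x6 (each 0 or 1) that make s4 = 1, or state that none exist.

s4 = x4 OR s3 must be 1, so at least one of x4, s3 is 1.
Check with x1=0, x2=1, x3=0, x4=1, x5=0, x6=0:
s0 = x5 AND x6 = 0 AND 0 = 0
s1 = s0 AND x1 = 0 AND 0 = 0
s2 = x2 AND s1 = 1 AND 0 = 0
s3 = x3 AND s2 = 0 AND 0 = 0
s4 = x4 OR s3 = 1 OR 0 = 1
So s4 = 1 as required.

x1=0, x2=1, x3=0, x4=1, x5=0, x6=0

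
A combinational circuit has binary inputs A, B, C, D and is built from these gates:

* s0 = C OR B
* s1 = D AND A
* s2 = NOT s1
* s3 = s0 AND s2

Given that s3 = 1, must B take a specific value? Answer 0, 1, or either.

either

Both values of B occur among assignments with s3 = 1:
  B=0: A=0, B=0, C=1, D=0
  B=1: A=0, B=1, C=0, D=0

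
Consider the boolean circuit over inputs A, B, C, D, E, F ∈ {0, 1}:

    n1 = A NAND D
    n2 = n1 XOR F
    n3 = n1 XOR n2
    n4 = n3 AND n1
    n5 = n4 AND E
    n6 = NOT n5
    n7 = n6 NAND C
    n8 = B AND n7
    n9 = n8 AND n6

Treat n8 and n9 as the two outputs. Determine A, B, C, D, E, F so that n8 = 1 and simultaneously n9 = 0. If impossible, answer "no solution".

Check with A=0, B=1, C=0, D=1, E=1, F=1:
n1 = A NAND D = 0 NAND 1 = 1
n2 = n1 XOR F = 1 XOR 1 = 0
n3 = n1 XOR n2 = 1 XOR 0 = 1
n4 = n3 AND n1 = 1 AND 1 = 1
n5 = n4 AND E = 1 AND 1 = 1
n6 = NOT n5 = NOT 1 = 0
n7 = n6 NAND C = 0 NAND 0 = 1
n8 = B AND n7 = 1 AND 1 = 1
n9 = n8 AND n6 = 1 AND 0 = 0
So n8 = 1 and n9 = 0.

A=0, B=1, C=0, D=1, E=1, F=1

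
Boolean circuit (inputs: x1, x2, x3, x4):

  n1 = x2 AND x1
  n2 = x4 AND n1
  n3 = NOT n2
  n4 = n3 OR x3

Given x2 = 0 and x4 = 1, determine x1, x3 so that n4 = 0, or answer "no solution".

With x2 = 0 and x4 = 1 fixed, none of the 4 settings of x1, x3 give n4 = 0.
For example, with x1=0, x3=0:
n1 = x2 AND x1 = 0 AND 0 = 0
n2 = x4 AND n1 = 1 AND 0 = 0
n3 = NOT n2 = NOT 0 = 1
n4 = n3 OR x3 = 1 OR 0 = 1
giving n4 = 1 ≠ 0.

no solution exists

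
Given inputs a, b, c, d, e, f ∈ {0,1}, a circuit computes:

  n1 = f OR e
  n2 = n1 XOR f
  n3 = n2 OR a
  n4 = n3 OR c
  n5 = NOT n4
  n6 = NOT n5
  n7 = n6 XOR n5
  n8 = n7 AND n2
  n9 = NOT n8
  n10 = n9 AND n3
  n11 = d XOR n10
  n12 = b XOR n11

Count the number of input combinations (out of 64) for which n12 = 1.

32

n12 = b XOR n11 must be 1, so b and n11 differ.
Enumerating the 64 input combinations, 32 give n12 = 1 and 32 give n12 = 0.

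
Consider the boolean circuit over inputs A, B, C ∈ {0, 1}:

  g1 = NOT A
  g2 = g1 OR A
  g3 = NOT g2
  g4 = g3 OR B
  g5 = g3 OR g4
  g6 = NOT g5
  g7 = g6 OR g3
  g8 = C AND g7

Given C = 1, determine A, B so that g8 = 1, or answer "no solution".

Check with C = 1 and A=0, B=0:
g1 = NOT A = NOT 0 = 1
g2 = g1 OR A = 1 OR 0 = 1
g3 = NOT g2 = NOT 1 = 0
g4 = g3 OR B = 0 OR 0 = 0
g5 = g3 OR g4 = 0 OR 0 = 0
g6 = NOT g5 = NOT 0 = 1
g7 = g6 OR g3 = 1 OR 0 = 1
g8 = C AND g7 = 1 AND 1 = 1
So g8 = 1.

A=0 B=0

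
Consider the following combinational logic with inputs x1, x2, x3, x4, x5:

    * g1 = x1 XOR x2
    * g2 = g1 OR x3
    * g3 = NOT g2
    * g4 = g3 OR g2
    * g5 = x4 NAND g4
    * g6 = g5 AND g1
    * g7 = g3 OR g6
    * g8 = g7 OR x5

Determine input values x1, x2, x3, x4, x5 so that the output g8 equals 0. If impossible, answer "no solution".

g8 = g7 OR x5 must be 0, so both g7 = 0 and x5 = 0.
g7 = g3 OR g6 must be 0, so both g3 = 0 and g6 = 0.
Check with x1=0, x2=1, x3=0, x4=1, x5=0:
g1 = x1 XOR x2 = 0 XOR 1 = 1
g2 = g1 OR x3 = 1 OR 0 = 1
g3 = NOT g2 = NOT 1 = 0
g4 = g3 OR g2 = 0 OR 1 = 1
g5 = x4 NAND g4 = 1 NAND 1 = 0
g6 = g5 AND g1 = 0 AND 1 = 0
g7 = g3 OR g6 = 0 OR 0 = 0
g8 = g7 OR x5 = 0 OR 0 = 0
So g8 = 0 as required.

x1=0, x2=1, x3=0, x4=1, x5=0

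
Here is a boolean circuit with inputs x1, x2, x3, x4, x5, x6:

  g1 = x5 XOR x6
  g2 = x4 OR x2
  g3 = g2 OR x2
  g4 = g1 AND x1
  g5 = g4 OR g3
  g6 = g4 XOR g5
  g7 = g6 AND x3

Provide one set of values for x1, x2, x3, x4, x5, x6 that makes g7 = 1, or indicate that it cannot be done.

g7 = g6 AND x3 must be 1, so both g6 = 1 and x3 = 1.
Check with x1=1, x2=0, x3=1, x4=1, x5=0, x6=0:
g1 = x5 XOR x6 = 0 XOR 0 = 0
g2 = x4 OR x2 = 1 OR 0 = 1
g3 = g2 OR x2 = 1 OR 0 = 1
g4 = g1 AND x1 = 0 AND 1 = 0
g5 = g4 OR g3 = 0 OR 1 = 1
g6 = g4 XOR g5 = 0 XOR 1 = 1
g7 = g6 AND x3 = 1 AND 1 = 1
So g7 = 1 as required.

x1=1, x2=0, x3=1, x4=1, x5=0, x6=0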